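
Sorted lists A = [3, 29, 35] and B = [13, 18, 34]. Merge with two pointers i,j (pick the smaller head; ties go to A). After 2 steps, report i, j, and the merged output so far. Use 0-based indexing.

[i=0,j=0] A[i]=3<=B[j]=13 take 3 → i++
[i=1,j=0] A[i]=29>B[j]=13 take 13 → j++

i=1, j=1, merged so far=[3, 13]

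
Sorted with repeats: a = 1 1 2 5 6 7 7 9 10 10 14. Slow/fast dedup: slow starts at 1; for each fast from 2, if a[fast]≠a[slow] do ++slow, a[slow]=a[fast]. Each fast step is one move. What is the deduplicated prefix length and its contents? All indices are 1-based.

slow=1 fast=2: a[fast]=1=a[slow] dup, fast++
slow=1 fast=3: a[fast]=2≠a[slow]=1 write a[2]=2, slow++,fast++
slow=2 fast=4: a[fast]=5≠a[slow]=2 write a[3]=5, slow++,fast++
slow=3 fast=5: a[fast]=6≠a[slow]=5 write a[4]=6, slow++,fast++
slow=4 fast=6: a[fast]=7≠a[slow]=6 write a[5]=7, slow++,fast++
slow=5 fast=7: a[fast]=7=a[slow] dup, fast++
slow=5 fast=8: a[fast]=9≠a[slow]=7 write a[6]=9, slow++,fast++
slow=6 fast=9: a[fast]=10≠a[slow]=9 write a[7]=10, slow++,fast++
slow=7 fast=10: a[fast]=10=a[slow] dup, fast++
slow=7 fast=11: a[fast]=14≠a[slow]=10 write a[8]=14, slow++,fast++

length 8; prefix = [1, 2, 5, 6, 7, 9, 10, 14]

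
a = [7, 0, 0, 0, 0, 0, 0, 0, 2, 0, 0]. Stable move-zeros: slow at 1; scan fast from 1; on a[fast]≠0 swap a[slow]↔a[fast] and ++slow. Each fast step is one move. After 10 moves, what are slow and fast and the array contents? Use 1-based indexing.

slow=3, fast=11, a=[7, 2, 0, 0, 0, 0, 0, 0, 0, 0, 0]

slow=1 fast=1: a[fast]=7≠0 swap→a[1]=7, slow++,fast++
slow=2 fast=2: a[fast]=0, fast++
slow=2 fast=3: a[fast]=0, fast++
slow=2 fast=4: a[fast]=0, fast++
slow=2 fast=5: a[fast]=0, fast++
slow=2 fast=6: a[fast]=0, fast++
slow=2 fast=7: a[fast]=0, fast++
slow=2 fast=8: a[fast]=0, fast++
slow=2 fast=9: a[fast]=2≠0 swap→a[2]=2, slow++,fast++
slow=3 fast=10: a[fast]=0, fast++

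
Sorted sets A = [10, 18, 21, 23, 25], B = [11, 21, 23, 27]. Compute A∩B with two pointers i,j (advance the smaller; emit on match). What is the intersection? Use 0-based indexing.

intersection = [21, 23]

[i=0,j=0] 10<11 → i++
[i=1,j=0] 18>11 → j++
[i=1,j=1] 18<21 → i++
[i=2,j=1] 21==21 emit → i++,j++
[i=3,j=2] 23==23 emit → i++,j++
[i=4,j=3] 25<27 → i++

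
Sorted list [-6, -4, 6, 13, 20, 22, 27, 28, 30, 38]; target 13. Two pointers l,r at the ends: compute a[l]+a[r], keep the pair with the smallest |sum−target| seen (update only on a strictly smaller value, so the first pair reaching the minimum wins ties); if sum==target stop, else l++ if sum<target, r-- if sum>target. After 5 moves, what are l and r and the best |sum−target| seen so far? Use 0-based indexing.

l=0, r=4, best |Δ|=3

l=0 r=9: -6+38=32 d=19 *, r--
l=0 r=8: -6+30=24 d=11 *, r--
l=0 r=7: -6+28=22 d=9 *, r--
l=0 r=6: -6+27=21 d=8 *, r--
l=0 r=5: -6+22=16 d=3 *, r--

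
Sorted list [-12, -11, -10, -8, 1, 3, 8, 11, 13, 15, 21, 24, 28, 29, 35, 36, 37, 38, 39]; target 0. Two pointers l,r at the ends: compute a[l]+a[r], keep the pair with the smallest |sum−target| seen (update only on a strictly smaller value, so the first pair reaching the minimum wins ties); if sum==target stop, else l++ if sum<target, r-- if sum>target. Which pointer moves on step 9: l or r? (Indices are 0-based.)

[0,18] -12+39=27 d=27 * → r--
[0,17] -12+38=26 d=26 * → r--
[0,16] -12+37=25 d=25 * → r--
[0,15] -12+36=24 d=24 * → r--
[0,14] -12+35=23 d=23 * → r--
[0,13] -12+29=17 d=17 * → r--
[0,12] -12+28=16 d=16 * → r--
[0,11] -12+24=12 d=12 * → r--
[0,10] -12+21=9 d=9 * → r--

r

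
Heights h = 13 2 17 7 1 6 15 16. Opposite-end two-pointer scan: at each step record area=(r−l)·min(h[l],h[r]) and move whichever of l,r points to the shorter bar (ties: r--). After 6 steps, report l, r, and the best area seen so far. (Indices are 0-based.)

l=0 r=7: min(13,16)*7=91 best=91 *, l++
l=1 r=7: min(2,16)*6=12 best=91, l++
l=2 r=7: min(17,16)*5=80 best=91, r--
l=2 r=6: min(17,15)*4=60 best=91, r--
l=2 r=5: min(17,6)*3=18 best=91, r--
l=2 r=4: min(17,1)*2=2 best=91, r--

l=2, r=3, best area=91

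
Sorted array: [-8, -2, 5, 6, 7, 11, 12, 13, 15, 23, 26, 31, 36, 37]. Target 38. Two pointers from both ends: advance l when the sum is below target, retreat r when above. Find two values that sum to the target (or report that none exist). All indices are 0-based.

(7, 31)

l=0 r=13: -8+37=29 <38, l++
l=1 r=13: -2+37=35 <38, l++
l=2 r=13: 5+37=42 >38, r--
l=2 r=12: 5+36=41 >38, r--
l=2 r=11: 5+31=36 <38, l++
l=3 r=11: 6+31=37 <38, l++
l=4 r=11: 7+31=38, found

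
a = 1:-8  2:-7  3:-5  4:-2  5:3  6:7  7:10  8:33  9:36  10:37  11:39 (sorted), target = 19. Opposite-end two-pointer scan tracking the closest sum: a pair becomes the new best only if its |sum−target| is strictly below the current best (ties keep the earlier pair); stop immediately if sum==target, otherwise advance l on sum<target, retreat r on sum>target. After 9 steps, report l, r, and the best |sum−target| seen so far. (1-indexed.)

l=6, r=7, best |Δ|=6

l=1 r=11: -8+39=31 d=12 *, r--
l=1 r=10: -8+37=29 d=10 *, r--
l=1 r=9: -8+36=28 d=9 *, r--
l=1 r=8: -8+33=25 d=6 *, r--
l=1 r=7: -8+10=2 d=17, l++
l=2 r=7: -7+10=3 d=16, l++
l=3 r=7: -5+10=5 d=14, l++
l=4 r=7: -2+10=8 d=11, l++
l=5 r=7: 3+10=13 d=6, l++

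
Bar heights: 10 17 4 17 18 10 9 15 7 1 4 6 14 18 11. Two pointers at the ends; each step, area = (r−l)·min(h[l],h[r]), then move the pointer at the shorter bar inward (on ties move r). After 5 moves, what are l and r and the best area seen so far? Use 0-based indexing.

[0,14] min(10,11)*14=140 best=140 * → l++
[1,14] min(17,11)*13=143 best=143 * → r--
[1,13] min(17,18)*12=204 best=204 * → l++
[2,13] min(4,18)*11=44 best=204 → l++
[3,13] min(17,18)*10=170 best=204 → l++

l=4, r=13, best area=204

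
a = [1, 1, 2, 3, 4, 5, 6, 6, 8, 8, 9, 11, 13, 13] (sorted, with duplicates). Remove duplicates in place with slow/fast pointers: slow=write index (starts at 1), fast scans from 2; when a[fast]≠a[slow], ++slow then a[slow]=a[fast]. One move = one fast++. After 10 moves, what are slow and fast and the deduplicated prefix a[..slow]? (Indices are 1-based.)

slow=1 fast=2: a[fast]=1=a[slow] dup, fast++
slow=1 fast=3: a[fast]=2≠a[slow]=1 write a[2]=2, slow++,fast++
slow=2 fast=4: a[fast]=3≠a[slow]=2 write a[3]=3, slow++,fast++
slow=3 fast=5: a[fast]=4≠a[slow]=3 write a[4]=4, slow++,fast++
slow=4 fast=6: a[fast]=5≠a[slow]=4 write a[5]=5, slow++,fast++
slow=5 fast=7: a[fast]=6≠a[slow]=5 write a[6]=6, slow++,fast++
slow=6 fast=8: a[fast]=6=a[slow] dup, fast++
slow=6 fast=9: a[fast]=8≠a[slow]=6 write a[7]=8, slow++,fast++
slow=7 fast=10: a[fast]=8=a[slow] dup, fast++
slow=7 fast=11: a[fast]=9≠a[slow]=8 write a[8]=9, slow++,fast++

slow=8, fast=12, prefix=[1, 2, 3, 4, 5, 6, 8, 9]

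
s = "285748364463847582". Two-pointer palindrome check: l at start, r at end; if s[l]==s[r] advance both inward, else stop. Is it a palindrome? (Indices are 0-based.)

[0,17] '2'=='2' → l++,r--
[1,16] '8'=='8' → l++,r--
[2,15] '5'=='5' → l++,r--
[3,14] '7'=='7' → l++,r--
[4,13] '4'=='4' → l++,r--
[5,12] '8'=='8' → l++,r--
[6,11] '3'=='3' → l++,r--
[7,10] '6'=='6' → l++,r--
[8,9] '4'=='4' → l++,r--

palindrome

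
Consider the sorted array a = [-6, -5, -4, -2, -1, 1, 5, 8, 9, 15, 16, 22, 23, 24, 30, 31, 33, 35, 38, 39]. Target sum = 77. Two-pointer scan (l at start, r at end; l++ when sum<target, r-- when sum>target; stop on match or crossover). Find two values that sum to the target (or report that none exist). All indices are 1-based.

[1,20] -6+39=33 <77 → l++
[2,20] -5+39=34 <77 → l++
[3,20] -4+39=35 <77 → l++
[4,20] -2+39=37 <77 → l++
[5,20] -1+39=38 <77 → l++
[6,20] 1+39=40 <77 → l++
[7,20] 5+39=44 <77 → l++
[8,20] 8+39=47 <77 → l++
[9,20] 9+39=48 <77 → l++
[10,20] 15+39=54 <77 → l++
[11,20] 16+39=55 <77 → l++
[12,20] 22+39=61 <77 → l++
[13,20] 23+39=62 <77 → l++
[14,20] 24+39=63 <77 → l++
[15,20] 30+39=69 <77 → l++
[16,20] 31+39=70 <77 → l++
[17,20] 33+39=72 <77 → l++
[18,20] 35+39=74 <77 → l++
[19,20] 38+39=77 → found

(38, 39)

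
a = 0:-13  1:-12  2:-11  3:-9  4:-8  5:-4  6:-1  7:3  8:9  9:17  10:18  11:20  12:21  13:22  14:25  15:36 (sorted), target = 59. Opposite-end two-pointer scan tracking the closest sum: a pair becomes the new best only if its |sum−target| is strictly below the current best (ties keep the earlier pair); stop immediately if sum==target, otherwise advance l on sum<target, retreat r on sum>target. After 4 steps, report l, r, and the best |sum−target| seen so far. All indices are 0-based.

[0,15] -13+36=23 d=36 * → l++
[1,15] -12+36=24 d=35 * → l++
[2,15] -11+36=25 d=34 * → l++
[3,15] -9+36=27 d=32 * → l++

l=4, r=15, best |Δ|=32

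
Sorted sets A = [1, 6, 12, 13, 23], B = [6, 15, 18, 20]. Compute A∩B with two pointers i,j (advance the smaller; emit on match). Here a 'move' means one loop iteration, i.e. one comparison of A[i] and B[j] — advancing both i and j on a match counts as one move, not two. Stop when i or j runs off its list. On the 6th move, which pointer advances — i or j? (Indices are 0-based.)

j

i=0 j=0: 1<6, i++
i=1 j=0: 6==6 emit, i++,j++
i=2 j=1: 12<15, i++
i=3 j=1: 13<15, i++
i=4 j=1: 23>15, j++
i=4 j=2: 23>18, j++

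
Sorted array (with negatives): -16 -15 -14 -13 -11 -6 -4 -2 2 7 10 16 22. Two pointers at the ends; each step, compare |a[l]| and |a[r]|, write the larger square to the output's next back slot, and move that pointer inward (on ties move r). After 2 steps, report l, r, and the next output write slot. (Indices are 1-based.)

l=1, r=11, next write slot=11

[1,13] |-16|<=|22| out[13]=484 → r--
[1,12] |-16|<=|16| out[12]=256 → r--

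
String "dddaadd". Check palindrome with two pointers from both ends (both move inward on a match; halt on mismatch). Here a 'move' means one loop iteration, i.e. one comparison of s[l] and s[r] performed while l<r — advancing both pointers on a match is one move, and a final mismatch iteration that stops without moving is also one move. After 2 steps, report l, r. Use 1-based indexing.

l=3, r=5

[1,7] 'd'=='d' → l++,r--
[2,6] 'd'=='d' → l++,r--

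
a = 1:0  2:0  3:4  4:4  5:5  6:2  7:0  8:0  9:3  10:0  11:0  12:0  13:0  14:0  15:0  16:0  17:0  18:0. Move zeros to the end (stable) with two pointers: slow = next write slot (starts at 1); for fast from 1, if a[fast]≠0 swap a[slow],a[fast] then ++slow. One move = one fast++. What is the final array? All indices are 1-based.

[4, 4, 5, 2, 3, 0, 0, 0, 0, 0, 0, 0, 0, 0, 0, 0, 0, 0]

(s=1,f=1) a[fast]=0 → fast++
(s=1,f=2) a[fast]=0 → fast++
(s=1,f=3) a[fast]=4≠0 swap→a[1]=4 → slow++,fast++
(s=2,f=4) a[fast]=4≠0 swap→a[2]=4 → slow++,fast++
(s=3,f=5) a[fast]=5≠0 swap→a[3]=5 → slow++,fast++
(s=4,f=6) a[fast]=2≠0 swap→a[4]=2 → slow++,fast++
(s=5,f=7) a[fast]=0 → fast++
(s=5,f=8) a[fast]=0 → fast++
(s=5,f=9) a[fast]=3≠0 swap→a[5]=3 → slow++,fast++
(s=6,f=10) a[fast]=0 → fast++
(s=6,f=11) a[fast]=0 → fast++
(s=6,f=12) a[fast]=0 → fast++
(s=6,f=13) a[fast]=0 → fast++
(s=6,f=14) a[fast]=0 → fast++
(s=6,f=15) a[fast]=0 → fast++
(s=6,f=16) a[fast]=0 → fast++
(s=6,f=17) a[fast]=0 → fast++
(s=6,f=18) a[fast]=0 → fast++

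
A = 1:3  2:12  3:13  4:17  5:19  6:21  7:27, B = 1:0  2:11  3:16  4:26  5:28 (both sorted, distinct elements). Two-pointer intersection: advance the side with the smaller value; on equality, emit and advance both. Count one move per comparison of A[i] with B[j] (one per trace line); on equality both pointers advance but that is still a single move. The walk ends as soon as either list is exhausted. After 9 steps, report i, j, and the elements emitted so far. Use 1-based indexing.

i=7, j=4, emitted=[]

i=1 j=1: 3>0, j++
i=1 j=2: 3<11, i++
i=2 j=2: 12>11, j++
i=2 j=3: 12<16, i++
i=3 j=3: 13<16, i++
i=4 j=3: 17>16, j++
i=4 j=4: 17<26, i++
i=5 j=4: 19<26, i++
i=6 j=4: 21<26, i++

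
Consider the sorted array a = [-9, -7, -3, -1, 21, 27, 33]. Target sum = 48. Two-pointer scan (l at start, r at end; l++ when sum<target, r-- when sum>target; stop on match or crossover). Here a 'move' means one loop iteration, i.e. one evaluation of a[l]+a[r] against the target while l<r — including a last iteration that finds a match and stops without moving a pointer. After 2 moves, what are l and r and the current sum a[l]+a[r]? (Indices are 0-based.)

l=2, r=6, sum=30

l=0 r=6: -9+33=24 <48, l++
l=1 r=6: -7+33=26 <48, l++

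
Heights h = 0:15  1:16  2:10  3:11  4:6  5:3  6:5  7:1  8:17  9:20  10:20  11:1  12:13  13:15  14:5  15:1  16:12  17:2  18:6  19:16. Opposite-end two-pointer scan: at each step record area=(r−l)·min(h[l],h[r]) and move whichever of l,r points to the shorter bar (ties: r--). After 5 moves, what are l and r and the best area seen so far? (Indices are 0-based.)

l=1, r=15, best area=288

l=0 r=19: min(15,16)*19=285 best=285 *, l++
l=1 r=19: min(16,16)*18=288 best=288 *, r--
l=1 r=18: min(16,6)*17=102 best=288, r--
l=1 r=17: min(16,2)*16=32 best=288, r--
l=1 r=16: min(16,12)*15=180 best=288, r--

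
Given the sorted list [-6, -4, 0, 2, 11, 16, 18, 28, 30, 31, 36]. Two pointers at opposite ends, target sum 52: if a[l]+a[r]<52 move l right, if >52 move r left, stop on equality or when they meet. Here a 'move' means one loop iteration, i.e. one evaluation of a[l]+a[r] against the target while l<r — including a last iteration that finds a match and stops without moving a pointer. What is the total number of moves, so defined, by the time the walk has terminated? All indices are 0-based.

l=0 r=10: -6+36=30 <52, l++
l=1 r=10: -4+36=32 <52, l++
l=2 r=10: 0+36=36 <52, l++
l=3 r=10: 2+36=38 <52, l++
l=4 r=10: 11+36=47 <52, l++
l=5 r=10: 16+36=52, found

6 moves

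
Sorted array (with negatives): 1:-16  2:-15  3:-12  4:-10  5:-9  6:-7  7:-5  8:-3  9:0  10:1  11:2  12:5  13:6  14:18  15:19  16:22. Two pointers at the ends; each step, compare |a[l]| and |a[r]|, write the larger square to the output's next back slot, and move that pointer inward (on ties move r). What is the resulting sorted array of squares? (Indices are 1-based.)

[0, 1, 4, 9, 25, 25, 36, 49, 81, 100, 144, 225, 256, 324, 361, 484]

l=1 r=16: |-16|<=|22| out[16]=484, r--
l=1 r=15: |-16|<=|19| out[15]=361, r--
l=1 r=14: |-16|<=|18| out[14]=324, r--
l=1 r=13: |-16|>|6| out[13]=256, l++
l=2 r=13: |-15|>|6| out[12]=225, l++
l=3 r=13: |-12|>|6| out[11]=144, l++
l=4 r=13: |-10|>|6| out[10]=100, l++
l=5 r=13: |-9|>|6| out[9]=81, l++
l=6 r=13: |-7|>|6| out[8]=49, l++
l=7 r=13: |-5|<=|6| out[7]=36, r--
l=7 r=12: |-5|<=|5| out[6]=25, r--
l=7 r=11: |-5|>|2| out[5]=25, l++
l=8 r=11: |-3|>|2| out[4]=9, l++
l=9 r=11: |0|<=|2| out[3]=4, r--
l=9 r=10: |0|<=|1| out[2]=1, r--
l=9 r=9: |0|<=|0| out[1]=0, r--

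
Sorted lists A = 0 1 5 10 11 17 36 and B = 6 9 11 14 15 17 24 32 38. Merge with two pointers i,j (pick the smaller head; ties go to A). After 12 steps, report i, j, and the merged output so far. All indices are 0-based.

i=6, j=6, merged so far=[0, 1, 5, 6, 9, 10, 11, 11, 14, 15, 17, 17]

i=0 j=0: A[i]=0<=B[j]=6 take 0, i++
i=1 j=0: A[i]=1<=B[j]=6 take 1, i++
i=2 j=0: A[i]=5<=B[j]=6 take 5, i++
i=3 j=0: A[i]=10>B[j]=6 take 6, j++
i=3 j=1: A[i]=10>B[j]=9 take 9, j++
i=3 j=2: A[i]=10<=B[j]=11 take 10, i++
i=4 j=2: A[i]=11<=B[j]=11 take 11, i++
i=5 j=2: A[i]=17>B[j]=11 take 11, j++
i=5 j=3: A[i]=17>B[j]=14 take 14, j++
i=5 j=4: A[i]=17>B[j]=15 take 15, j++
i=5 j=5: A[i]=17<=B[j]=17 take 17, i++
i=6 j=5: A[i]=36>B[j]=17 take 17, j++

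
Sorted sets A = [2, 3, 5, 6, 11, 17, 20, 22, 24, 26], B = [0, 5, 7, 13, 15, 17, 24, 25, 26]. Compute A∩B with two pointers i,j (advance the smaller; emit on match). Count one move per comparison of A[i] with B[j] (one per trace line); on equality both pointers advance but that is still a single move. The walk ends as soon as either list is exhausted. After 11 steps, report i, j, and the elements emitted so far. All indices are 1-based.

i=1 j=1: 2>0, j++
i=1 j=2: 2<5, i++
i=2 j=2: 3<5, i++
i=3 j=2: 5==5 emit, i++,j++
i=4 j=3: 6<7, i++
i=5 j=3: 11>7, j++
i=5 j=4: 11<13, i++
i=6 j=4: 17>13, j++
i=6 j=5: 17>15, j++
i=6 j=6: 17==17 emit, i++,j++
i=7 j=7: 20<24, i++

i=8, j=7, emitted=[5, 17]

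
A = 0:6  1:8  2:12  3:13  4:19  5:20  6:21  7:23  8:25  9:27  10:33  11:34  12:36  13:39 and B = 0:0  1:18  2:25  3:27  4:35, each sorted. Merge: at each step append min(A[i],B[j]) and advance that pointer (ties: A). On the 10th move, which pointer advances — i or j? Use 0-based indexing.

i

[i=0,j=0] A[i]=6>B[j]=0 take 0 → j++
[i=0,j=1] A[i]=6<=B[j]=18 take 6 → i++
[i=1,j=1] A[i]=8<=B[j]=18 take 8 → i++
[i=2,j=1] A[i]=12<=B[j]=18 take 12 → i++
[i=3,j=1] A[i]=13<=B[j]=18 take 13 → i++
[i=4,j=1] A[i]=19>B[j]=18 take 18 → j++
[i=4,j=2] A[i]=19<=B[j]=25 take 19 → i++
[i=5,j=2] A[i]=20<=B[j]=25 take 20 → i++
[i=6,j=2] A[i]=21<=B[j]=25 take 21 → i++
[i=7,j=2] A[i]=23<=B[j]=25 take 23 → i++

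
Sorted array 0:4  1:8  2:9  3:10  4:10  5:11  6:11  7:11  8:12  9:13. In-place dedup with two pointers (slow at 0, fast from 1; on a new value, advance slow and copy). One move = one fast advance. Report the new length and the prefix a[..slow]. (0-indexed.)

length 7; prefix = [4, 8, 9, 10, 11, 12, 13]

(s=0,f=1) a[fast]=8≠a[slow]=4 write a[1]=8 → slow++,fast++
(s=1,f=2) a[fast]=9≠a[slow]=8 write a[2]=9 → slow++,fast++
(s=2,f=3) a[fast]=10≠a[slow]=9 write a[3]=10 → slow++,fast++
(s=3,f=4) a[fast]=10=a[slow] dup → fast++
(s=3,f=5) a[fast]=11≠a[slow]=10 write a[4]=11 → slow++,fast++
(s=4,f=6) a[fast]=11=a[slow] dup → fast++
(s=4,f=7) a[fast]=11=a[slow] dup → fast++
(s=4,f=8) a[fast]=12≠a[slow]=11 write a[5]=12 → slow++,fast++
(s=5,f=9) a[fast]=13≠a[slow]=12 write a[6]=13 → slow++,fast++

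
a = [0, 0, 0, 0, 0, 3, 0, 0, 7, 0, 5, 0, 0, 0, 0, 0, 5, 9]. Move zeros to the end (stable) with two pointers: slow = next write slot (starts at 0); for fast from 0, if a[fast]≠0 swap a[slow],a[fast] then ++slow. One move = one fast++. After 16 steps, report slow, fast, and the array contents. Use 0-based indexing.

slow=3, fast=16, a=[3, 7, 5, 0, 0, 0, 0, 0, 0, 0, 0, 0, 0, 0, 0, 0, 5, 9]

slow=0 fast=0: a[fast]=0, fast++
slow=0 fast=1: a[fast]=0, fast++
slow=0 fast=2: a[fast]=0, fast++
slow=0 fast=3: a[fast]=0, fast++
slow=0 fast=4: a[fast]=0, fast++
slow=0 fast=5: a[fast]=3≠0 swap→a[0]=3, slow++,fast++
slow=1 fast=6: a[fast]=0, fast++
slow=1 fast=7: a[fast]=0, fast++
slow=1 fast=8: a[fast]=7≠0 swap→a[1]=7, slow++,fast++
slow=2 fast=9: a[fast]=0, fast++
slow=2 fast=10: a[fast]=5≠0 swap→a[2]=5, slow++,fast++
slow=3 fast=11: a[fast]=0, fast++
slow=3 fast=12: a[fast]=0, fast++
slow=3 fast=13: a[fast]=0, fast++
slow=3 fast=14: a[fast]=0, fast++
slow=3 fast=15: a[fast]=0, fast++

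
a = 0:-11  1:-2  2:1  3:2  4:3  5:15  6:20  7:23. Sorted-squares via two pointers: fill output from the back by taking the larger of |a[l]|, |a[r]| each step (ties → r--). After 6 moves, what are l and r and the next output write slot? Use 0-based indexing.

l=1, r=2, next write slot=1

l=0 r=7: |-11|<=|23| out[7]=529, r--
l=0 r=6: |-11|<=|20| out[6]=400, r--
l=0 r=5: |-11|<=|15| out[5]=225, r--
l=0 r=4: |-11|>|3| out[4]=121, l++
l=1 r=4: |-2|<=|3| out[3]=9, r--
l=1 r=3: |-2|<=|2| out[2]=4, r--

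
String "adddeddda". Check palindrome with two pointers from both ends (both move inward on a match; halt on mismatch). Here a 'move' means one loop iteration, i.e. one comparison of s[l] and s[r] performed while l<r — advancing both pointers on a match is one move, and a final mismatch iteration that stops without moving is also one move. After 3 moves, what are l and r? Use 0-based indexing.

[0,8] 'a'=='a' → l++,r--
[1,7] 'd'=='d' → l++,r--
[2,6] 'd'=='d' → l++,r--

l=3, r=5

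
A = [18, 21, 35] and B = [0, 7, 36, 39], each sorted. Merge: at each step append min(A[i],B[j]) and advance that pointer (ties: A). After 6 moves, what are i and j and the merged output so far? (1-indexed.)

i=4, j=4, merged so far=[0, 7, 18, 21, 35, 36]

i=1 j=1: A[i]=18>B[j]=0 take 0, j++
i=1 j=2: A[i]=18>B[j]=7 take 7, j++
i=1 j=3: A[i]=18<=B[j]=36 take 18, i++
i=2 j=3: A[i]=21<=B[j]=36 take 21, i++
i=3 j=3: A[i]=35<=B[j]=36 take 35, i++
i=4 j=3: A done, take B[j]=36, j++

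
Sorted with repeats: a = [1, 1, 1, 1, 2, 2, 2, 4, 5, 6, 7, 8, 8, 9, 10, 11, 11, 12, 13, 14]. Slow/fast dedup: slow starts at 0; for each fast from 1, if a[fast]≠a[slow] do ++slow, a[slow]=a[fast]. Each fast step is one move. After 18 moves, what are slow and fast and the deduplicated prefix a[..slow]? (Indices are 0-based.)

slow=0 fast=1: a[fast]=1=a[slow] dup, fast++
slow=0 fast=2: a[fast]=1=a[slow] dup, fast++
slow=0 fast=3: a[fast]=1=a[slow] dup, fast++
slow=0 fast=4: a[fast]=2≠a[slow]=1 write a[1]=2, slow++,fast++
slow=1 fast=5: a[fast]=2=a[slow] dup, fast++
slow=1 fast=6: a[fast]=2=a[slow] dup, fast++
slow=1 fast=7: a[fast]=4≠a[slow]=2 write a[2]=4, slow++,fast++
slow=2 fast=8: a[fast]=5≠a[slow]=4 write a[3]=5, slow++,fast++
slow=3 fast=9: a[fast]=6≠a[slow]=5 write a[4]=6, slow++,fast++
slow=4 fast=10: a[fast]=7≠a[slow]=6 write a[5]=7, slow++,fast++
slow=5 fast=11: a[fast]=8≠a[slow]=7 write a[6]=8, slow++,fast++
slow=6 fast=12: a[fast]=8=a[slow] dup, fast++
slow=6 fast=13: a[fast]=9≠a[slow]=8 write a[7]=9, slow++,fast++
slow=7 fast=14: a[fast]=10≠a[slow]=9 write a[8]=10, slow++,fast++
slow=8 fast=15: a[fast]=11≠a[slow]=10 write a[9]=11, slow++,fast++
slow=9 fast=16: a[fast]=11=a[slow] dup, fast++
slow=9 fast=17: a[fast]=12≠a[slow]=11 write a[10]=12, slow++,fast++
slow=10 fast=18: a[fast]=13≠a[slow]=12 write a[11]=13, slow++,fast++

slow=11, fast=19, prefix=[1, 2, 4, 5, 6, 7, 8, 9, 10, 11, 12, 13]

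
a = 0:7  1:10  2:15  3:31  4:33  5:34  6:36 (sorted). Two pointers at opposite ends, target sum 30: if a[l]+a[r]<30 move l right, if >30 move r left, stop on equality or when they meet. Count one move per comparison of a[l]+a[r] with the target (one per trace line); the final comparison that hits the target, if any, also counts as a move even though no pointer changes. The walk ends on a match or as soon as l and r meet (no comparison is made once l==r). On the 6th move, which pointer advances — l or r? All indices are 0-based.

l

[0,6] 7+36=43 >30 → r--
[0,5] 7+34=41 >30 → r--
[0,4] 7+33=40 >30 → r--
[0,3] 7+31=38 >30 → r--
[0,2] 7+15=22 <30 → l++
[1,2] 10+15=25 <30 → l++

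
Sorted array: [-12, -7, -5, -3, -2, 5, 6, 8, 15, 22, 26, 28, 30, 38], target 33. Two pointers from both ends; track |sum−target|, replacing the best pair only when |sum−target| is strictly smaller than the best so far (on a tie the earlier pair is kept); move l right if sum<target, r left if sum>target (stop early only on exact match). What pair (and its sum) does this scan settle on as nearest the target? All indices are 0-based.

pair (-5, 38) with sum 33 (|Δ|=0)

l=0 r=13: -12+38=26 d=7 *, l++
l=1 r=13: -7+38=31 d=2 *, l++
l=2 r=13: -5+38=33 d=0 *, stop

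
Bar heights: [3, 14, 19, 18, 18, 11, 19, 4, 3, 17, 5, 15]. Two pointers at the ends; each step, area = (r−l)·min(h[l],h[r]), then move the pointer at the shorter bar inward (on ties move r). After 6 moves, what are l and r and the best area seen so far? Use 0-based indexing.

l=2, r=7, best area=140

[0,11] min(3,15)*11=33 best=33 * → l++
[1,11] min(14,15)*10=140 best=140 * → l++
[2,11] min(19,15)*9=135 best=140 → r--
[2,10] min(19,5)*8=40 best=140 → r--
[2,9] min(19,17)*7=119 best=140 → r--
[2,8] min(19,3)*6=18 best=140 → r--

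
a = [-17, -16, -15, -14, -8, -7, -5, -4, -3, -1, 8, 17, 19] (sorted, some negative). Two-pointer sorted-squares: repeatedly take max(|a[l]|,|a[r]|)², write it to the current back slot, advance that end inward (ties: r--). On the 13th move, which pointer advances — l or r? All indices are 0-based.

r

[0,12] |-17|<=|19| out[12]=361 → r--
[0,11] |-17|<=|17| out[11]=289 → r--
[0,10] |-17|>|8| out[10]=289 → l++
[1,10] |-16|>|8| out[9]=256 → l++
[2,10] |-15|>|8| out[8]=225 → l++
[3,10] |-14|>|8| out[7]=196 → l++
[4,10] |-8|<=|8| out[6]=64 → r--
[4,9] |-8|>|-1| out[5]=64 → l++
[5,9] |-7|>|-1| out[4]=49 → l++
[6,9] |-5|>|-1| out[3]=25 → l++
[7,9] |-4|>|-1| out[2]=16 → l++
[8,9] |-3|>|-1| out[1]=9 → l++
[9,9] |-1|<=|-1| out[0]=1 → r--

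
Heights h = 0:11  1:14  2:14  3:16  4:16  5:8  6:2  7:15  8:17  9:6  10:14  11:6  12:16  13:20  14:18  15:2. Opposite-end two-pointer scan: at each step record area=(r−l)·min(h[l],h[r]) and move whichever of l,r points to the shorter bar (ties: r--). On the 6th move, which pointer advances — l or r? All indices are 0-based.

[0,15] min(11,2)*15=30 best=30 * → r--
[0,14] min(11,18)*14=154 best=154 * → l++
[1,14] min(14,18)*13=182 best=182 * → l++
[2,14] min(14,18)*12=168 best=182 → l++
[3,14] min(16,18)*11=176 best=182 → l++
[4,14] min(16,18)*10=160 best=182 → l++

l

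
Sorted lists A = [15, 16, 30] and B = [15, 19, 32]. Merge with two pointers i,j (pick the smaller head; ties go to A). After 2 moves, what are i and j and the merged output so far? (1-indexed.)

i=1 j=1: A[i]=15<=B[j]=15 take 15, i++
i=2 j=1: A[i]=16>B[j]=15 take 15, j++

i=2, j=2, merged so far=[15, 15]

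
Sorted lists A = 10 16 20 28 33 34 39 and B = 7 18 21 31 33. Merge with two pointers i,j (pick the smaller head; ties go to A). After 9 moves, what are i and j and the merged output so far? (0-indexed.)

i=0 j=0: A[i]=10>B[j]=7 take 7, j++
i=0 j=1: A[i]=10<=B[j]=18 take 10, i++
i=1 j=1: A[i]=16<=B[j]=18 take 16, i++
i=2 j=1: A[i]=20>B[j]=18 take 18, j++
i=2 j=2: A[i]=20<=B[j]=21 take 20, i++
i=3 j=2: A[i]=28>B[j]=21 take 21, j++
i=3 j=3: A[i]=28<=B[j]=31 take 28, i++
i=4 j=3: A[i]=33>B[j]=31 take 31, j++
i=4 j=4: A[i]=33<=B[j]=33 take 33, i++

i=5, j=4, merged so far=[7, 10, 16, 18, 20, 21, 28, 31, 33]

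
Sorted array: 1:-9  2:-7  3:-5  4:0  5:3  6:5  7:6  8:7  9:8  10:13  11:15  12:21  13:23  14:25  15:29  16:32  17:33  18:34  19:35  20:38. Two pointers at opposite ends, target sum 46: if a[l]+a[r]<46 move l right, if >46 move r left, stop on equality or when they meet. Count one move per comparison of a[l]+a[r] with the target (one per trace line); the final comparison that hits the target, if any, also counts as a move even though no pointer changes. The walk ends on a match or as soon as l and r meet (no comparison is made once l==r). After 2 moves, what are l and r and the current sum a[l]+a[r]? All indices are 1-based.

l=3, r=20, sum=33

l=1 r=20: -9+38=29 <46, l++
l=2 r=20: -7+38=31 <46, l++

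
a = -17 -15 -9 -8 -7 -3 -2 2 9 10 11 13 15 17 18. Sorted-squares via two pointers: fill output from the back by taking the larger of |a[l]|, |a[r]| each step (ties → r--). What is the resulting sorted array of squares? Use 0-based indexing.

[0,14] |-17|<=|18| out[14]=324 → r--
[0,13] |-17|<=|17| out[13]=289 → r--
[0,12] |-17|>|15| out[12]=289 → l++
[1,12] |-15|<=|15| out[11]=225 → r--
[1,11] |-15|>|13| out[10]=225 → l++
[2,11] |-9|<=|13| out[9]=169 → r--
[2,10] |-9|<=|11| out[8]=121 → r--
[2,9] |-9|<=|10| out[7]=100 → r--
[2,8] |-9|<=|9| out[6]=81 → r--
[2,7] |-9|>|2| out[5]=81 → l++
[3,7] |-8|>|2| out[4]=64 → l++
[4,7] |-7|>|2| out[3]=49 → l++
[5,7] |-3|>|2| out[2]=9 → l++
[6,7] |-2|<=|2| out[1]=4 → r--
[6,6] |-2|<=|-2| out[0]=4 → r--

[4, 4, 9, 49, 64, 81, 81, 100, 121, 169, 225, 225, 289, 289, 324]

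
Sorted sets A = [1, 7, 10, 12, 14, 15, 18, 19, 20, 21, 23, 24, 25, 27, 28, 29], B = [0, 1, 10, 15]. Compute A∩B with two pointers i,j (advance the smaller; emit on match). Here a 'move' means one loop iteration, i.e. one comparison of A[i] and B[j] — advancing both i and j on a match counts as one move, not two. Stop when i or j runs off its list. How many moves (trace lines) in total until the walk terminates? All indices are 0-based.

7 moves

i=0 j=0: 1>0, j++
i=0 j=1: 1==1 emit, i++,j++
i=1 j=2: 7<10, i++
i=2 j=2: 10==10 emit, i++,j++
i=3 j=3: 12<15, i++
i=4 j=3: 14<15, i++
i=5 j=3: 15==15 emit, i++,j++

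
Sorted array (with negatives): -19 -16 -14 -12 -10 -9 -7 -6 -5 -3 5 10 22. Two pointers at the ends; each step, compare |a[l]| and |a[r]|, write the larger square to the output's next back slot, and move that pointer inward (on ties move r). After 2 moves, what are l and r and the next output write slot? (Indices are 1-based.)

l=1 r=13: |-19|<=|22| out[13]=484, r--
l=1 r=12: |-19|>|10| out[12]=361, l++

l=2, r=12, next write slot=11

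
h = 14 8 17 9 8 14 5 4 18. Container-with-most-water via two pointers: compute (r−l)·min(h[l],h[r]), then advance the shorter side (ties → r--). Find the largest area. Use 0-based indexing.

[0,8] min(14,18)*8=112 best=112 * → l++
[1,8] min(8,18)*7=56 best=112 → l++
[2,8] min(17,18)*6=102 best=112 → l++
[3,8] min(9,18)*5=45 best=112 → l++
[4,8] min(8,18)*4=32 best=112 → l++
[5,8] min(14,18)*3=42 best=112 → l++
[6,8] min(5,18)*2=10 best=112 → l++
[7,8] min(4,18)*1=4 best=112 → l++

max area = 112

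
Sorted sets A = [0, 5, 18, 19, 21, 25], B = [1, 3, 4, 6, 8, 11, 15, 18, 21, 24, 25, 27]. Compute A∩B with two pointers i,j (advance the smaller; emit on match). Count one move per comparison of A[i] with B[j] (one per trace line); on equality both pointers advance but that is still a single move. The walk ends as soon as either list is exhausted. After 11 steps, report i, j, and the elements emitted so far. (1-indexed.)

i=5, j=9, emitted=[18]

i=1 j=1: 0<1, i++
i=2 j=1: 5>1, j++
i=2 j=2: 5>3, j++
i=2 j=3: 5>4, j++
i=2 j=4: 5<6, i++
i=3 j=4: 18>6, j++
i=3 j=5: 18>8, j++
i=3 j=6: 18>11, j++
i=3 j=7: 18>15, j++
i=3 j=8: 18==18 emit, i++,j++
i=4 j=9: 19<21, i++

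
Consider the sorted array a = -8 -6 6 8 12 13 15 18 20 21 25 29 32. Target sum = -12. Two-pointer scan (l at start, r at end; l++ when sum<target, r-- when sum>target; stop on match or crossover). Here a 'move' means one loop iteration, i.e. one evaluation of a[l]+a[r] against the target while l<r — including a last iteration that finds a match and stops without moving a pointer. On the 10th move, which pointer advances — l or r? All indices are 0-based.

r

[0,12] -8+32=24 >-12 → r--
[0,11] -8+29=21 >-12 → r--
[0,10] -8+25=17 >-12 → r--
[0,9] -8+21=13 >-12 → r--
[0,8] -8+20=12 >-12 → r--
[0,7] -8+18=10 >-12 → r--
[0,6] -8+15=7 >-12 → r--
[0,5] -8+13=5 >-12 → r--
[0,4] -8+12=4 >-12 → r--
[0,3] -8+8=0 >-12 → r--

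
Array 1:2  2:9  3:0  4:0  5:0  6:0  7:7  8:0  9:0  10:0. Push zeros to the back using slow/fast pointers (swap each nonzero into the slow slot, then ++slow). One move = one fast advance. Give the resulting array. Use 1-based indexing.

[2, 9, 7, 0, 0, 0, 0, 0, 0, 0]

slow=1 fast=1: a[fast]=2≠0 swap→a[1]=2, slow++,fast++
slow=2 fast=2: a[fast]=9≠0 swap→a[2]=9, slow++,fast++
slow=3 fast=3: a[fast]=0, fast++
slow=3 fast=4: a[fast]=0, fast++
slow=3 fast=5: a[fast]=0, fast++
slow=3 fast=6: a[fast]=0, fast++
slow=3 fast=7: a[fast]=7≠0 swap→a[3]=7, slow++,fast++
slow=4 fast=8: a[fast]=0, fast++
slow=4 fast=9: a[fast]=0, fast++
slow=4 fast=10: a[fast]=0, fast++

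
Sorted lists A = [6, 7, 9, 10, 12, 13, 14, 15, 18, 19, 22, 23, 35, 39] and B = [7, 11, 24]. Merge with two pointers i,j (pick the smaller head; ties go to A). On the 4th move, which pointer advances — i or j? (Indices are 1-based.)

i

[i=1,j=1] A[i]=6<=B[j]=7 take 6 → i++
[i=2,j=1] A[i]=7<=B[j]=7 take 7 → i++
[i=3,j=1] A[i]=9>B[j]=7 take 7 → j++
[i=3,j=2] A[i]=9<=B[j]=11 take 9 → i++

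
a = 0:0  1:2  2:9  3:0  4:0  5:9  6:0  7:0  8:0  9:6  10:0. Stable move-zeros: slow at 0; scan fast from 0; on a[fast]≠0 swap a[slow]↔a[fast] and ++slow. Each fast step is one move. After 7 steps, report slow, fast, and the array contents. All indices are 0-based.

slow=3, fast=7, a=[2, 9, 9, 0, 0, 0, 0, 0, 0, 6, 0]

slow=0 fast=0: a[fast]=0, fast++
slow=0 fast=1: a[fast]=2≠0 swap→a[0]=2, slow++,fast++
slow=1 fast=2: a[fast]=9≠0 swap→a[1]=9, slow++,fast++
slow=2 fast=3: a[fast]=0, fast++
slow=2 fast=4: a[fast]=0, fast++
slow=2 fast=5: a[fast]=9≠0 swap→a[2]=9, slow++,fast++
slow=3 fast=6: a[fast]=0, fast++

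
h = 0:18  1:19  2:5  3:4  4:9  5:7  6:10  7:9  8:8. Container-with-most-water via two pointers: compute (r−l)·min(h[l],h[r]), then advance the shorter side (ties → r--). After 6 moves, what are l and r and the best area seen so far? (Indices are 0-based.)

l=0, r=2, best area=64

[0,8] min(18,8)*8=64 best=64 * → r--
[0,7] min(18,9)*7=63 best=64 → r--
[0,6] min(18,10)*6=60 best=64 → r--
[0,5] min(18,7)*5=35 best=64 → r--
[0,4] min(18,9)*4=36 best=64 → r--
[0,3] min(18,4)*3=12 best=64 → r--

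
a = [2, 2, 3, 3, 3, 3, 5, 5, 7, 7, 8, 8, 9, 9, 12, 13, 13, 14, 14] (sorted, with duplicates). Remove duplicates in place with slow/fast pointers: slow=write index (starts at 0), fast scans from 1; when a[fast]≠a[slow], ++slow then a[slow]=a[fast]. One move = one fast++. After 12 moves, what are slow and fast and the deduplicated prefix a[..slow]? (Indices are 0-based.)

(s=0,f=1) a[fast]=2=a[slow] dup → fast++
(s=0,f=2) a[fast]=3≠a[slow]=2 write a[1]=3 → slow++,fast++
(s=1,f=3) a[fast]=3=a[slow] dup → fast++
(s=1,f=4) a[fast]=3=a[slow] dup → fast++
(s=1,f=5) a[fast]=3=a[slow] dup → fast++
(s=1,f=6) a[fast]=5≠a[slow]=3 write a[2]=5 → slow++,fast++
(s=2,f=7) a[fast]=5=a[slow] dup → fast++
(s=2,f=8) a[fast]=7≠a[slow]=5 write a[3]=7 → slow++,fast++
(s=3,f=9) a[fast]=7=a[slow] dup → fast++
(s=3,f=10) a[fast]=8≠a[slow]=7 write a[4]=8 → slow++,fast++
(s=4,f=11) a[fast]=8=a[slow] dup → fast++
(s=4,f=12) a[fast]=9≠a[slow]=8 write a[5]=9 → slow++,fast++

slow=5, fast=13, prefix=[2, 3, 5, 7, 8, 9]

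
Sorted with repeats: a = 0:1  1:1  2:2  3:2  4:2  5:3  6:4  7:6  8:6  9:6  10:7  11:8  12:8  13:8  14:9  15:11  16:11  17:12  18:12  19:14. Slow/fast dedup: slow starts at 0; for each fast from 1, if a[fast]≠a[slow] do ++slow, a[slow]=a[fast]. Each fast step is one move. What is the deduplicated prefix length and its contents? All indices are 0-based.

(s=0,f=1) a[fast]=1=a[slow] dup → fast++
(s=0,f=2) a[fast]=2≠a[slow]=1 write a[1]=2 → slow++,fast++
(s=1,f=3) a[fast]=2=a[slow] dup → fast++
(s=1,f=4) a[fast]=2=a[slow] dup → fast++
(s=1,f=5) a[fast]=3≠a[slow]=2 write a[2]=3 → slow++,fast++
(s=2,f=6) a[fast]=4≠a[slow]=3 write a[3]=4 → slow++,fast++
(s=3,f=7) a[fast]=6≠a[slow]=4 write a[4]=6 → slow++,fast++
(s=4,f=8) a[fast]=6=a[slow] dup → fast++
(s=4,f=9) a[fast]=6=a[slow] dup → fast++
(s=4,f=10) a[fast]=7≠a[slow]=6 write a[5]=7 → slow++,fast++
(s=5,f=11) a[fast]=8≠a[slow]=7 write a[6]=8 → slow++,fast++
(s=6,f=12) a[fast]=8=a[slow] dup → fast++
(s=6,f=13) a[fast]=8=a[slow] dup → fast++
(s=6,f=14) a[fast]=9≠a[slow]=8 write a[7]=9 → slow++,fast++
(s=7,f=15) a[fast]=11≠a[slow]=9 write a[8]=11 → slow++,fast++
(s=8,f=16) a[fast]=11=a[slow] dup → fast++
(s=8,f=17) a[fast]=12≠a[slow]=11 write a[9]=12 → slow++,fast++
(s=9,f=18) a[fast]=12=a[slow] dup → fast++
(s=9,f=19) a[fast]=14≠a[slow]=12 write a[10]=14 → slow++,fast++

length 11; prefix = [1, 2, 3, 4, 6, 7, 8, 9, 11, 12, 14]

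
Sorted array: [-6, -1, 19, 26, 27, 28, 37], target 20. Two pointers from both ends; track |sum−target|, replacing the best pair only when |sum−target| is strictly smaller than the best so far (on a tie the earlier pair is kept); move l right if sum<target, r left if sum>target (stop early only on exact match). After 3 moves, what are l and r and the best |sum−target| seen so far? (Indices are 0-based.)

l=0 r=6: -6+37=31 d=11 *, r--
l=0 r=5: -6+28=22 d=2 *, r--
l=0 r=4: -6+27=21 d=1 *, r--

l=0, r=3, best |Δ|=1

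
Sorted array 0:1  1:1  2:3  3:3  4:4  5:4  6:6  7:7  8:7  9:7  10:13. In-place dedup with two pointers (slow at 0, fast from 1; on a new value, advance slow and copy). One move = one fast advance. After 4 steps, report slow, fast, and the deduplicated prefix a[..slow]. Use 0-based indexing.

slow=2, fast=5, prefix=[1, 3, 4]

(s=0,f=1) a[fast]=1=a[slow] dup → fast++
(s=0,f=2) a[fast]=3≠a[slow]=1 write a[1]=3 → slow++,fast++
(s=1,f=3) a[fast]=3=a[slow] dup → fast++
(s=1,f=4) a[fast]=4≠a[slow]=3 write a[2]=4 → slow++,fast++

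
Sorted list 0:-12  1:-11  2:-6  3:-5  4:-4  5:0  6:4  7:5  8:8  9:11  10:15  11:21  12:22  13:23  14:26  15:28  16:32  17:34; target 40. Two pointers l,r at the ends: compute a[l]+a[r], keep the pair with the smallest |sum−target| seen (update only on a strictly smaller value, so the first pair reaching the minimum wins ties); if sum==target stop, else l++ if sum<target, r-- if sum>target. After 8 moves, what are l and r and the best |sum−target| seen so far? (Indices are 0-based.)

l=8, r=17, best |Δ|=1

l=0 r=17: -12+34=22 d=18 *, l++
l=1 r=17: -11+34=23 d=17 *, l++
l=2 r=17: -6+34=28 d=12 *, l++
l=3 r=17: -5+34=29 d=11 *, l++
l=4 r=17: -4+34=30 d=10 *, l++
l=5 r=17: 0+34=34 d=6 *, l++
l=6 r=17: 4+34=38 d=2 *, l++
l=7 r=17: 5+34=39 d=1 *, l++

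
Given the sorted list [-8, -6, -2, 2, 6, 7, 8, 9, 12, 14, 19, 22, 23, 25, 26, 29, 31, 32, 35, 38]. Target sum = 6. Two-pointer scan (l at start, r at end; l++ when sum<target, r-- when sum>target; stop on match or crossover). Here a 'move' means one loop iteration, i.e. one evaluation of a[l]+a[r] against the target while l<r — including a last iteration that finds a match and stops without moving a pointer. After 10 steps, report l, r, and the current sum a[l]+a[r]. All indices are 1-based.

l=1, r=10, sum=6

l=1 r=20: -8+38=30 >6, r--
l=1 r=19: -8+35=27 >6, r--
l=1 r=18: -8+32=24 >6, r--
l=1 r=17: -8+31=23 >6, r--
l=1 r=16: -8+29=21 >6, r--
l=1 r=15: -8+26=18 >6, r--
l=1 r=14: -8+25=17 >6, r--
l=1 r=13: -8+23=15 >6, r--
l=1 r=12: -8+22=14 >6, r--
l=1 r=11: -8+19=11 >6, r--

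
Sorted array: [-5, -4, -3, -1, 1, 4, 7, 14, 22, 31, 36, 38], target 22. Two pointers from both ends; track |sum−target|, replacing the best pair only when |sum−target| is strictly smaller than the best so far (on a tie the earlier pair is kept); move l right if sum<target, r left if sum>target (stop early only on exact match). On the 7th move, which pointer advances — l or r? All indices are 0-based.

l

[0,11] -5+38=33 d=11 * → r--
[0,10] -5+36=31 d=9 * → r--
[0,9] -5+31=26 d=4 * → r--
[0,8] -5+22=17 d=5 → l++
[1,8] -4+22=18 d=4 → l++
[2,8] -3+22=19 d=3 * → l++
[3,8] -1+22=21 d=1 * → l++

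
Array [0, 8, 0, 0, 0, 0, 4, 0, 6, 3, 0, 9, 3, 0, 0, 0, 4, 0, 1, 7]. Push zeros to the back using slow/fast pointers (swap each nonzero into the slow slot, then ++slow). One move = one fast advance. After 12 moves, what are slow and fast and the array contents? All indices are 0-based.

slow=5, fast=12, a=[8, 4, 6, 3, 9, 0, 0, 0, 0, 0, 0, 0, 3, 0, 0, 0, 4, 0, 1, 7]

slow=0 fast=0: a[fast]=0, fast++
slow=0 fast=1: a[fast]=8≠0 swap→a[0]=8, slow++,fast++
slow=1 fast=2: a[fast]=0, fast++
slow=1 fast=3: a[fast]=0, fast++
slow=1 fast=4: a[fast]=0, fast++
slow=1 fast=5: a[fast]=0, fast++
slow=1 fast=6: a[fast]=4≠0 swap→a[1]=4, slow++,fast++
slow=2 fast=7: a[fast]=0, fast++
slow=2 fast=8: a[fast]=6≠0 swap→a[2]=6, slow++,fast++
slow=3 fast=9: a[fast]=3≠0 swap→a[3]=3, slow++,fast++
slow=4 fast=10: a[fast]=0, fast++
slow=4 fast=11: a[fast]=9≠0 swap→a[4]=9, slow++,fast++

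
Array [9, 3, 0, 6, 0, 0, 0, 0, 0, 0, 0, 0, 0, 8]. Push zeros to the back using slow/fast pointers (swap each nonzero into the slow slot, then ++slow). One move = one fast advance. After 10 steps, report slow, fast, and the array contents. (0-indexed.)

(s=0,f=0) a[fast]=9≠0 swap→a[0]=9 → slow++,fast++
(s=1,f=1) a[fast]=3≠0 swap→a[1]=3 → slow++,fast++
(s=2,f=2) a[fast]=0 → fast++
(s=2,f=3) a[fast]=6≠0 swap→a[2]=6 → slow++,fast++
(s=3,f=4) a[fast]=0 → fast++
(s=3,f=5) a[fast]=0 → fast++
(s=3,f=6) a[fast]=0 → fast++
(s=3,f=7) a[fast]=0 → fast++
(s=3,f=8) a[fast]=0 → fast++
(s=3,f=9) a[fast]=0 → fast++

slow=3, fast=10, a=[9, 3, 6, 0, 0, 0, 0, 0, 0, 0, 0, 0, 0, 8]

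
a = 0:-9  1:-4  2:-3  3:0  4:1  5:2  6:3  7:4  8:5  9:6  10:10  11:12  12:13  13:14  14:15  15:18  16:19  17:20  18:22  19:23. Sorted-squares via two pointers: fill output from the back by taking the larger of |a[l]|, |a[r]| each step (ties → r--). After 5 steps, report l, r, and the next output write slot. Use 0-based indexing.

l=0 r=19: |-9|<=|23| out[19]=529, r--
l=0 r=18: |-9|<=|22| out[18]=484, r--
l=0 r=17: |-9|<=|20| out[17]=400, r--
l=0 r=16: |-9|<=|19| out[16]=361, r--
l=0 r=15: |-9|<=|18| out[15]=324, r--

l=0, r=14, next write slot=14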